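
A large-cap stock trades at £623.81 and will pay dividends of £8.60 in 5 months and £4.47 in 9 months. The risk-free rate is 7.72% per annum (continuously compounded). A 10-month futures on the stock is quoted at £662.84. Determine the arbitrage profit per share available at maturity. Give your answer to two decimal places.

£10.96 per share

PV(dividends) I = 8.60·e^(−0.0772·5/12) + 4.47·e^(−0.0772·9/12) = 12.5463
Fair futures F* = (S − I)·e^(rT) = (623.81 − 12.5463)·e^0.064333 = 611.2637 × 1.066447 = 651.8803
Market £662.84 > fair 651.8803: forward overpriced → cash-and-carry (borrow at r, buy the stock and collect the dividends, short the forward).
Profit at T = |F_mkt − F*| = |662.84 − 651.8803| = £10.96 per share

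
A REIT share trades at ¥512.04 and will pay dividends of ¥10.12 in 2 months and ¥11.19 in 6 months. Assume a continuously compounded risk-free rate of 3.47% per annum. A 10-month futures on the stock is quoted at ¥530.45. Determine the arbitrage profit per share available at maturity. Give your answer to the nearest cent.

PV(dividends) I = 10.12·e^(−0.0347·2/12) + 11.19·e^(−0.0347·6/12) = 21.0592
Fair futures F* = (S − I)·e^(rT) = (512.04 − 21.0592)·e^0.028917 = 490.9808 × 1.029339 = 505.3857
Market ¥530.45 > fair 505.3857: forward overpriced → cash-and-carry (borrow at r, buy the stock and collect the dividends, short the forward).
Profit at T = |F_mkt − F*| = |530.45 − 505.3857| = ¥25.06 per share

¥25.06 per share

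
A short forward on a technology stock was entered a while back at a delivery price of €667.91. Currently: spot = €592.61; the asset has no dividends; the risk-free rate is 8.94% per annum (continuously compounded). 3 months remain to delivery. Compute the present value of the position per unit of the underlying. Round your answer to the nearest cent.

€60.54

Current fair forward for the remaining 3 months: F = S·e^(r·T), r = 0.0894
F = 592.61 · e^(0.0894 × 3/12) = 592.61 × 1.022602 = 606.0042
Value of long forward = (F − K)·e^(−rT) = (606.0042 − 667.91) · e^(−0.0894·3/12)
= -61.9058 × 0.977898 = -60.54
Short position value = −(long value) = €60.54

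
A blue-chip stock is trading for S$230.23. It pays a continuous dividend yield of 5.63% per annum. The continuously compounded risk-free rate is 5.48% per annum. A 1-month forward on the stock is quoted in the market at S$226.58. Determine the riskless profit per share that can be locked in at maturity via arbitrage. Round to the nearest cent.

S$3.62 per share

Fair forward: F* = S·e^(carry·T), with carry = (r − q) = 0.0548 − 0.0563 = -0.0015
F* = 230.23 · e^(-0.0015 × 1/12) = 230.23 · e^-0.000125 = 230.23 × 0.999875 = S$230.2012
Market S$226.58 < fair S$230.2012: forward underpriced → reverse cash-and-carry (short spot, go long the forward).
At maturity, profit = |F_mkt − F*| = |226.58 − 230.2012| = S$3.62 per share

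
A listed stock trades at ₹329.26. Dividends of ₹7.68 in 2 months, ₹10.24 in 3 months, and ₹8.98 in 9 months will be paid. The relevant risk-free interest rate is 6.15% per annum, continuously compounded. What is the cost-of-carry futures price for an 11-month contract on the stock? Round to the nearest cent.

PV(dividends) I = 7.68·e^(−0.0615·2/12) + 10.24·e^(−0.0615·3/12) + 8.98·e^(−0.0615·9/12)
I = 7.6017 + 10.0838 + 8.5752 = 26.2607
F = (S − I)·e^(rT) = (329.26 − 26.2607) · e^(0.0615·11/12)
= 302.9993 · e^0.056375 = 302.9993 × 1.057994 = ₹320.57

₹320.57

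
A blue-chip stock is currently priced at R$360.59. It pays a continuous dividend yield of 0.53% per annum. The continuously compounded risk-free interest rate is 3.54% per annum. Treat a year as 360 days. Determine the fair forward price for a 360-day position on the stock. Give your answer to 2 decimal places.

R$371.61

F = S·e^((r − q)T) = 360.59 · e^((0.0354 − 0.0053) × 360/360)
= 360.59 · e^0.030100 = 360.59 × 1.030558
F = R$371.61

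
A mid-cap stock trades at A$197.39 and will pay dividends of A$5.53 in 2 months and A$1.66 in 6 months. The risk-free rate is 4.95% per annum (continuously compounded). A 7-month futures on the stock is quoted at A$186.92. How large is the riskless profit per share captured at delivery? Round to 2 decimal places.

A$8.94 per share

PV(dividends) I = 5.53·e^(−0.0495·2/12) + 1.66·e^(−0.0495·6/12) = 7.1040
Fair futures F* = (S − I)·e^(rT) = (197.39 − 7.1040)·e^0.028875 = 190.2860 × 1.029296 = 195.8606
Market A$186.92 < fair 195.8606: forward underpriced → reverse cash-and-carry (short the stock, invest proceeds at r, pay the dividends, go long the forward).
Profit at T = |F_mkt − F*| = |186.92 − 195.8606| = A$8.94 per share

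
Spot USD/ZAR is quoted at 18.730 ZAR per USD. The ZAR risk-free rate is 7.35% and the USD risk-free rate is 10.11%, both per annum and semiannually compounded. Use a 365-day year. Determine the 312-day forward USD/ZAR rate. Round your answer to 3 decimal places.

18.311

By covered interest parity, F = S · (1+r_ZAR/2)^(2T) / (1+r_USD/2)^(2T)
= 18.730 × 1.063644 / 1.087962 = 18.730 × 0.977648
F = 18.311 ZAR per USD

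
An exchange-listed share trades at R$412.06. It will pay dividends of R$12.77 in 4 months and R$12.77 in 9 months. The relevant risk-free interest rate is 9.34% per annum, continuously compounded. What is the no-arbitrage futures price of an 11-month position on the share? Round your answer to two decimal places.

R$422.44

PV(dividends) I = 12.77·e^(−0.0934·4/12) + 12.77·e^(−0.0934·9/12)
I = 12.3786 + 11.9061 = 24.2847
F = (S − I)·e^(rT) = (412.06 − 24.2847) · e^(0.0934·11/12)
= 387.7753 · e^0.085617 = 387.7753 × 1.089389 = R$422.44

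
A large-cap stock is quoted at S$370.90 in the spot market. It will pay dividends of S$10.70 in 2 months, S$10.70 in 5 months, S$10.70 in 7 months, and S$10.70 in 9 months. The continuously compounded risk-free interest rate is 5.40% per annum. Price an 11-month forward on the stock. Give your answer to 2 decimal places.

S$345.90

PV(dividends) I = 10.70·e^(−0.0540·2/12) + 10.70·e^(−0.0540·5/12) + 10.70·e^(−0.0540·7/12) + 10.70·e^(−0.0540·9/12)
I = 10.6041 + 10.4619 + 10.3682 + 10.2753 = 41.7095
F = (S − I)·e^(rT) = (370.90 − 41.7095) · e^(0.0540·11/12)
= 329.1905 · e^0.049500 = 329.1905 × 1.050746 = S$345.90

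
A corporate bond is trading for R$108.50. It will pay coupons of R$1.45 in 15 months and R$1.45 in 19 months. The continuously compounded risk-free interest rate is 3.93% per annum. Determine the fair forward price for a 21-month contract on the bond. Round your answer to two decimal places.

PV(coupons) I = 1.45·e^(−0.0393·15/12) + 1.45·e^(−0.0393·19/12)
I = 1.3805 + 1.3625 = 2.7430
F = (S − I)·e^(rT) = (108.50 − 2.7430) · e^(0.0393·21/12)
= 105.7570 · e^0.068775 = 105.7570 × 1.071195 = R$113.29

R$113.29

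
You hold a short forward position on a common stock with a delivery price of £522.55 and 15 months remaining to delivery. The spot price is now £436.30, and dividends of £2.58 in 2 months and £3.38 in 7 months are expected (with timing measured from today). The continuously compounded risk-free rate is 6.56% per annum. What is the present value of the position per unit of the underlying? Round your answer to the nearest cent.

PV(remaining dividends) I = 2.58·e^(−0.0656·2/12) + 3.38·e^(−0.0656·7/12) = 5.8050
Current forward F = (S − I)·e^(rT) = (436.30 − 5.8050)·e^(0.0656·15/12) = 430.4950 × 1.085456 = 467.2834
Value (long) = (F − K)·e^(−rT) = (467.2834 − 522.55) × 0.921272 = -50.9156
Short position value = −(long value) = £50.92

£50.92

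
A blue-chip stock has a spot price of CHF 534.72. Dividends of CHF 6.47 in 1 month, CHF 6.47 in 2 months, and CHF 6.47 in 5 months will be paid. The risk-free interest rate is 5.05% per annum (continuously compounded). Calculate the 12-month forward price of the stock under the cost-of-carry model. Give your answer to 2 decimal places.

PV(dividends) I = 6.47·e^(−0.0505·1/12) + 6.47·e^(−0.0505·2/12) + 6.47·e^(−0.0505·5/12)
I = 6.4428 + 6.4158 + 6.3353 = 19.1939
F = (S − I)·e^(rT) = (534.72 − 19.1939) · e^(0.0505·12/12)
= 515.5261 · e^0.050500 = 515.5261 × 1.051797 = CHF 542.23

CHF 542.23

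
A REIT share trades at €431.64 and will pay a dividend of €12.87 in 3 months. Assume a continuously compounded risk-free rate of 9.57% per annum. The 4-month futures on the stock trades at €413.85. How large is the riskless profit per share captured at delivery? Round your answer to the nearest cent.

€18.81 per share

PV(dividends) I = 12.87·e^(−0.0957·3/12) = 12.5657
Fair futures F* = (S − I)·e^(rT) = (431.64 − 12.5657)·e^0.031900 = 419.0743 × 1.032414 = 432.6582
Market €413.85 < fair 432.6582: forward underpriced → reverse cash-and-carry (short the stock, invest proceeds at r, pay the dividends, go long the forward).
Profit at T = |F_mkt − F*| = |413.85 − 432.6582| = €18.81 per share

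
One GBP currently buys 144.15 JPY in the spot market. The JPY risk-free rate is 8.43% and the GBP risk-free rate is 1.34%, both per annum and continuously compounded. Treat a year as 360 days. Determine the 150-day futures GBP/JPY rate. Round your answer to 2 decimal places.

148.47

F = S·e^((r_JPY − r_GBP)T) = 144.15 · e^((0.0843 − 0.0134) × 150/360)
= 144.15 · e^0.029542 = 144.15 × 1.029983
F = 148.47 JPY per GBP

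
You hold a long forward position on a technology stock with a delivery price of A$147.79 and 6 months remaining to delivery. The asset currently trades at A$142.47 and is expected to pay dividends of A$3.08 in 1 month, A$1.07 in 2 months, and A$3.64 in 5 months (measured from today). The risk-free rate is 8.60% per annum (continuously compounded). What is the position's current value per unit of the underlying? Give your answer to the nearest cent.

PV(remaining dividends) I = 3.08·e^(−0.0860·1/12) + 1.07·e^(−0.0860·2/12) + 3.64·e^(−0.0860·5/12) = 7.6247
Current forward F = (S − I)·e^(rT) = (142.47 − 7.6247)·e^(0.0860·6/12) = 134.8453 × 1.043938 = 140.7701
Value (long) = (F − K)·e^(−rT) = (140.7701 − 147.79) × 0.957911 = -6.7244
Value = -A$6.72

-A$6.72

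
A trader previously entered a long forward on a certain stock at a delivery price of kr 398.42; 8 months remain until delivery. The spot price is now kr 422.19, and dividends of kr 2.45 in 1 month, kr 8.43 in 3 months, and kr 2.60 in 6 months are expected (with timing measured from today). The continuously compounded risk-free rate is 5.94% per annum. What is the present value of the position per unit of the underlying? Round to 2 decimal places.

kr 25.97

PV(remaining dividends) I = 2.45·e^(−0.0594·1/12) + 8.43·e^(−0.0594·3/12) + 2.60·e^(−0.0594·6/12) = 13.2676
Current forward F = (S − I)·e^(rT) = (422.19 − 13.2676)·e^(0.0594·8/12) = 408.9224 × 1.040395 = 425.4408
Value (long) = (F − K)·e^(−rT) = (425.4408 − 398.42) × 0.961174 = 25.9717
Value = kr 25.97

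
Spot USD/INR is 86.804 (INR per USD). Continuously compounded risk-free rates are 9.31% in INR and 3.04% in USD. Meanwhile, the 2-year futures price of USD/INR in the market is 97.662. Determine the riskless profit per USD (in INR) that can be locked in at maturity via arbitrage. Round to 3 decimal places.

0.739 per USD (in INR)

Fair futures: F* = S·e^(carry·T), with carry = (r_INR − r_USD) = 0.0931 − 0.0304 = 0.0627
F* = 86.804 · e^(0.0627 × 2) = 86.804 · e^0.125400 = 86.804 × 1.133602 = 98.4012
Market 97.662 < fair 98.4012: forward underpriced → reverse cash-and-carry (short spot, go long the forward).
At maturity, profit = |F_mkt − F*| = |97.662 − 98.4012| = 0.739 per USD (in INR)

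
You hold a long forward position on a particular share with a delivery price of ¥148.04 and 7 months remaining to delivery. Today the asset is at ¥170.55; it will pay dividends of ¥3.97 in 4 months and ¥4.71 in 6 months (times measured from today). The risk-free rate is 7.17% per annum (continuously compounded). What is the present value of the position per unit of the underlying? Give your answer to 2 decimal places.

¥20.15

PV(remaining dividends) I = 3.97·e^(−0.0717·4/12) + 4.71·e^(−0.0717·6/12) = 8.4204
Current forward F = (S − I)·e^(rT) = (170.55 − 8.4204)·e^(0.0717·7/12) = 162.1296 × 1.042712 = 169.0545
Value (long) = (F − K)·e^(−rT) = (169.0545 − 148.04) × 0.959038 = 20.1537
Value = ¥20.15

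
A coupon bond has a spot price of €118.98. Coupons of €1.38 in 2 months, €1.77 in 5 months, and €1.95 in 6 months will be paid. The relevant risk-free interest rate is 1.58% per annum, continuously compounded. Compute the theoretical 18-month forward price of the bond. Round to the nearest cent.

PV(coupons) I = 1.38·e^(−0.0158·2/12) + 1.77·e^(−0.0158·5/12) + 1.95·e^(−0.0158·6/12)
I = 1.3764 + 1.7584 + 1.9347 = 5.0695
F = (S − I)·e^(rT) = (118.98 − 5.0695) · e^(0.0158·18/12)
= 113.9105 · e^0.023700 = 113.9105 × 1.023983 = €116.64

€116.64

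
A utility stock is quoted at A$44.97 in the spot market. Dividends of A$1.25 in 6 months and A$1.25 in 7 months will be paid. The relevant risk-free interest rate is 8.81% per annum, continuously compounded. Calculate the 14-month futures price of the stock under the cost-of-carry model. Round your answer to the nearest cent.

PV(dividends) I = 1.25·e^(−0.0881·6/12) + 1.25·e^(−0.0881·7/12)
I = 1.1961 + 1.1874 = 2.3835
F = (S − I)·e^(rT) = (44.97 − 2.3835) · e^(0.0881·14/12)
= 42.5865 · e^0.102783 = 42.5865 × 1.108251 = A$47.20

A$47.20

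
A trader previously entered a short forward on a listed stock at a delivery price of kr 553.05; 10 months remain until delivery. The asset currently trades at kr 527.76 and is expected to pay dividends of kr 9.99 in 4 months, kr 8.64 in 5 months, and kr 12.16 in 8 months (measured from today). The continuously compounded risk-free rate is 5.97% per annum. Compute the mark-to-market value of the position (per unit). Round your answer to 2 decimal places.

kr 28.36

PV(remaining dividends) I = 9.99·e^(−0.0597·4/12) + 8.64·e^(−0.0597·5/12) + 12.16·e^(−0.0597·8/12) = 29.9064
Current forward F = (S − I)·e^(rT) = (527.76 − 29.9064)·e^(0.0597·10/12) = 497.8536 × 1.051008 = 523.2481
Value (long) = (F − K)·e^(−rT) = (523.2481 − 553.05) × 0.951467 = -28.3555
Short position value = −(long value) = kr 28.36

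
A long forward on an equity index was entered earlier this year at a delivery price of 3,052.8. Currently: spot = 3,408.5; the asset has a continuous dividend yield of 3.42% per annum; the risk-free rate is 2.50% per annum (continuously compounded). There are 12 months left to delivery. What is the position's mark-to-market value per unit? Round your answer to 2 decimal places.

Current fair forward for the remaining 12 months: F = S·e^((r − q)·T), (r − q) = 0.0250 − 0.0342 = -0.0092
F = 3408.5 · e^(-0.0092 × 12/12) = 3408.5 × 0.99084219 = 3377.2856
Value of long forward = (F − K)·e^(−rT) = (3377.2856 − 3052.8) · e^(−0.0250·12/12)
= 324.4856 × 0.97530991 = 316.47

316.47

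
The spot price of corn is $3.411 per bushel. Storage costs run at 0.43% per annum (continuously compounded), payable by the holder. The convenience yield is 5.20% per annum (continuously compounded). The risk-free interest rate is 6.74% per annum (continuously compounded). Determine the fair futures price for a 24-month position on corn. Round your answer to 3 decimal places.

$3.548 per bushel

Net carry = r + u − y = 0.0674 + 0.0043 − 0.0520 = 0.0197
F = S·e^((r+u−y)T) = 3.411 · e^(0.0197 × 24/12) = 3.411 · e^0.039400
= 3.411 × 1.040186 = $3.548 per bushel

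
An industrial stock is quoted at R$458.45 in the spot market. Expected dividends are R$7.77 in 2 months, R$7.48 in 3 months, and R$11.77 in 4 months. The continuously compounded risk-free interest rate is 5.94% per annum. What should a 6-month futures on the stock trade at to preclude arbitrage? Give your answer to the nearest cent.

PV(dividends) I = 7.77·e^(−0.0594·2/12) + 7.48·e^(−0.0594·3/12) + 11.77·e^(−0.0594·4/12)
I = 7.6935 + 7.3697 + 11.5392 = 26.6024
F = (S − I)·e^(rT) = (458.45 − 26.6024) · e^(0.0594·6/12)
= 431.8476 · e^0.029700 = 431.8476 × 1.030145 = R$444.87

R$444.87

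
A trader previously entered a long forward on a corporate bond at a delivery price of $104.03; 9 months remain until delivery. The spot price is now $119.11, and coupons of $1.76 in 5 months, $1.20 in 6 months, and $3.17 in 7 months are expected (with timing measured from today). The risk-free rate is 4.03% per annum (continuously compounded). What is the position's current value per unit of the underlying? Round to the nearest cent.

PV(remaining coupons) I = 1.76·e^(−0.0403·5/12) + 1.20·e^(−0.0403·6/12) + 3.17·e^(−0.0403·7/12) = 6.0031
Current forward F = (S − I)·e^(rT) = (119.11 − 6.0031)·e^(0.0403·9/12) = 113.1069 × 1.030686 = 116.5777
Value (long) = (F − K)·e^(−rT) = (116.5777 − 104.03) × 0.970227 = 12.1741
Value = $12.17

$12.17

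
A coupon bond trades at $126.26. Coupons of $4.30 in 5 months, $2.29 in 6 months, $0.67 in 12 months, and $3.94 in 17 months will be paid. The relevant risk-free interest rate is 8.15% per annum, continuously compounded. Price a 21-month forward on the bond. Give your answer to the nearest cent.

$133.53

PV(coupons) I = 4.30·e^(−0.0815·5/12) + 2.29·e^(−0.0815·6/12) + 0.67·e^(−0.0815·12/12) + 3.94·e^(−0.0815·17/12)
I = 4.1564 + 2.1986 + 0.6176 + 3.5104 = 10.4830
F = (S − I)·e^(rT) = (126.26 − 10.4830) · e^(0.0815·21/12)
= 115.7770 · e^0.142625 = 115.7770 × 1.153297 = $133.53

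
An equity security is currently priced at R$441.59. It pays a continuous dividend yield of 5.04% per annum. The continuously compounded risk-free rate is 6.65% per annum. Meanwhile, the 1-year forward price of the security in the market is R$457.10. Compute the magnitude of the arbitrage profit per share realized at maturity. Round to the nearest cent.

Fair forward: F* = S·e^(carry·T), with carry = (r − q) = 0.0665 − 0.0504 = 0.0161
F* = 441.59 · e^(0.0161 × 1) = 441.59 · e^0.016100 = 441.59 × 1.016230 = R$448.7570
Market R$457.10 > fair R$448.7570: forward overpriced → cash-and-carry (buy spot, short the forward).
At maturity, profit = |F_mkt − F*| = |457.10 − 448.7570| = R$8.34 per share

R$8.34 per share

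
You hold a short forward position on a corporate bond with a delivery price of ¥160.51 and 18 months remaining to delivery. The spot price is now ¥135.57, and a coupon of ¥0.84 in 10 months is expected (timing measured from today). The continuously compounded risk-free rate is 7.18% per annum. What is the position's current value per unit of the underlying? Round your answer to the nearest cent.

¥9.34

PV(remaining coupons) I = 0.84·e^(−0.0718·10/12) = 0.7912
Current forward F = (S − I)·e^(rT) = (135.57 − 0.7912)·e^(0.0718·18/12) = 134.7788 × 1.113714 = 150.1050
Value (long) = (F − K)·e^(−rT) = (150.1050 − 160.51) × 0.897897 = -9.3426
Short position value = −(long value) = ¥9.34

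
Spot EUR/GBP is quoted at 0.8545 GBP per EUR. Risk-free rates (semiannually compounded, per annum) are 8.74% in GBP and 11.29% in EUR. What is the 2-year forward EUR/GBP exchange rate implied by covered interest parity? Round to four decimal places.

By covered interest parity, F = S · (1+r_GBP/2)^(2T) / (1+r_EUR/2)^(2T)
= 0.8545 × 1.186596 / 1.245649 = 0.8545 × 0.952593
F = 0.8140 GBP per EUR

0.8140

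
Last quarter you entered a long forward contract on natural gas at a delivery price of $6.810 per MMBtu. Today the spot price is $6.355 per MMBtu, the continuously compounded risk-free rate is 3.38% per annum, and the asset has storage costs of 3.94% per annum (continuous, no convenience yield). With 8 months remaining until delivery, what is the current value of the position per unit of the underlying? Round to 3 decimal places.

-$0.134 per MMBtu

Current fair forward for the remaining 8 months: F = S·e^((r + u)·T), (r + u) = 0.0338 + 0.0394 = 0.0732
F = 6.355 · e^(0.0732 × 8/12) = 6.355 × 1.050010 = 6.6728
Value of long forward = (F − K)·e^(−rT) = (6.6728 − 6.810) · e^(−0.0338·8/12)
= -0.1372 × 0.977719 = -0.134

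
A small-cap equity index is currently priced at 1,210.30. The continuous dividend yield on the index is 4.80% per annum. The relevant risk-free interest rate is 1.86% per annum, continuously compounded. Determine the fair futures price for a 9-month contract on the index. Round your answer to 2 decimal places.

1,183.90

F = S·e^((r − q)T) = 1210.30 · e^((0.0186 − 0.0480) × 9/12)
= 1210.30 · e^-0.02205000 = 1210.30 × 0.97819132
F = 1,183.90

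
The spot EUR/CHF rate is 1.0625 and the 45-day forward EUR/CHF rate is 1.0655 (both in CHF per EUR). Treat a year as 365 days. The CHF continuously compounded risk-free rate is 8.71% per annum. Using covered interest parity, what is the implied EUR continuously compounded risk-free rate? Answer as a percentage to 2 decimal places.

6.42%

F = S·e^((r_CHF − r_EUR)T) ⇒ r_EUR = r_CHF − ln(F/S)/T
ln(1.0655/1.0625) = 0.002820; /(45/365) = 0.022873
r_EUR = 0.0871 − 0.022873 = 0.064227
r_EUR = 6.42%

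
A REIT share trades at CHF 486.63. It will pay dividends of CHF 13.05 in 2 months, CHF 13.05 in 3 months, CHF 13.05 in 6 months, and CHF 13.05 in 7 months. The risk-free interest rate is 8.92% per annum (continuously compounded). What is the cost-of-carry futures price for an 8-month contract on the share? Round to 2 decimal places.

CHF 462.86

PV(dividends) I = 13.05·e^(−0.0892·2/12) + 13.05·e^(−0.0892·3/12) + 13.05·e^(−0.0892·6/12) + 13.05·e^(−0.0892·7/12)
I = 12.8574 + 12.7622 + 12.4808 + 12.3883 = 50.4887
F = (S − I)·e^(rT) = (486.63 − 50.4887) · e^(0.0892·8/12)
= 436.1413 · e^0.059467 = 436.1413 × 1.061271 = CHF 462.86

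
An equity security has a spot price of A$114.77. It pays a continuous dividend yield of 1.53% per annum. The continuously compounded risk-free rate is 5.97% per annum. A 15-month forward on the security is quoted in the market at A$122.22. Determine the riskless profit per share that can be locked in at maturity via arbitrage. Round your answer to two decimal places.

A$0.90 per share

Fair forward: F* = S·e^(carry·T), with carry = (r − q) = 0.0597 − 0.0153 = 0.0444
F* = 114.77 · e^(0.0444 × 15/12) = 114.77 · e^0.055500 = 114.77 × 1.057069 = A$121.3198
Market A$122.22 > fair A$121.3198: forward overpriced → cash-and-carry (buy spot, short the forward).
At maturity, profit = |F_mkt − F*| = |122.22 − 121.3198| = A$0.90 per share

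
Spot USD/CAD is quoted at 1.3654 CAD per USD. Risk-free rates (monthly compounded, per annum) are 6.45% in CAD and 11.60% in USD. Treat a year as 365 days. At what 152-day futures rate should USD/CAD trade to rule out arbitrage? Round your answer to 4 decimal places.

1.3366

By covered interest parity, F = S · (1+r_CAD/12)^(12T) / (1+r_USD/12)^(12T)
= 1.3654 × 1.027150 / 1.049249 = 1.3654 × 0.978938
F = 1.3366 CAD per USD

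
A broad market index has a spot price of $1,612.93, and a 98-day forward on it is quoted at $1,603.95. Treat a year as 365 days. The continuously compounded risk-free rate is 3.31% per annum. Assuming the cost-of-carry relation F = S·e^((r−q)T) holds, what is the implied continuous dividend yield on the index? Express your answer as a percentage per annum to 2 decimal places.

5.39%

From F = S·e^((r−q)T): (r − q) = ln(F/S)/T
ln(1603.95/1612.93) = ln(0.994432) = -0.005584
(r − q) = -0.005584 / (98/365) = -0.020798
q = r − ln(F/S)/T = 0.0331 + 0.020798 = 0.053898
q = 5.39%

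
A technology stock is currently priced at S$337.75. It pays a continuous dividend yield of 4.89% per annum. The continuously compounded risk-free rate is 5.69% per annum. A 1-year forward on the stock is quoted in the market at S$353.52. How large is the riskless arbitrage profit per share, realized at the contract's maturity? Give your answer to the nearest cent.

S$13.06 per share

Fair forward: F* = S·e^(carry·T), with carry = (r − q) = 0.0569 − 0.0489 = 0.0080
F* = 337.75 · e^(0.0080 × 1) = 337.75 · e^0.008000 = 337.75 × 1.008032 = S$340.4628
Market S$353.52 > fair S$340.4628: forward overpriced → cash-and-carry (buy spot, short the forward).
At maturity, profit = |F_mkt − F*| = |353.52 − 340.4628| = S$13.06 per share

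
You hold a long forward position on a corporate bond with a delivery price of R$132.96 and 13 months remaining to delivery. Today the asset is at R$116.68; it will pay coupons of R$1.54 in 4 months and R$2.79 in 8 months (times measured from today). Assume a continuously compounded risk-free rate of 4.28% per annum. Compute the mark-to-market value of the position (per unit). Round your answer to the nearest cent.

-R$14.49

PV(remaining coupons) I = 1.54·e^(−0.0428·4/12) + 2.79·e^(−0.0428·8/12) = 4.2297
Current forward F = (S − I)·e^(rT) = (116.68 − 4.2297)·e^(0.0428·13/12) = 112.4503 × 1.047458 = 117.7870
Value (long) = (F − K)·e^(−rT) = (117.7870 − 132.96) × 0.954692 = -14.4855
Value = -R$14.49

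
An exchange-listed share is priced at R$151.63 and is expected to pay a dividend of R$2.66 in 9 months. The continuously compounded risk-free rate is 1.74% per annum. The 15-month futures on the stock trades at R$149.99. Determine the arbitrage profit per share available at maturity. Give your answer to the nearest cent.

PV(dividends) I = 2.66·e^(−0.0174·9/12) = 2.6255
Fair futures F* = (S − I)·e^(rT) = (151.63 − 2.6255)·e^0.021750 = 149.0045 × 1.021988 = 152.2808
Market R$149.99 < fair 152.2808: forward underpriced → reverse cash-and-carry (short the stock, invest proceeds at r, pay the dividends, go long the forward).
Profit at T = |F_mkt − F*| = |149.99 − 152.2808| = R$2.29 per share

R$2.29 per share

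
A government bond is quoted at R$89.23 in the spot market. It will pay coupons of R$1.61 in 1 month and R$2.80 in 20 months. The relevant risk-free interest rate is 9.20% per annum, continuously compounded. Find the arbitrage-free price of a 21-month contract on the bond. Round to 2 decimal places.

PV(coupons) I = 1.61·e^(−0.0920·1/12) + 2.80·e^(−0.0920·20/12)
I = 1.5977 + 2.4020 = 3.9997
F = (S − I)·e^(rT) = (89.23 − 3.9997) · e^(0.0920·21/12)
= 85.2303 · e^0.161000 = 85.2303 × 1.174685 = R$100.12

R$100.12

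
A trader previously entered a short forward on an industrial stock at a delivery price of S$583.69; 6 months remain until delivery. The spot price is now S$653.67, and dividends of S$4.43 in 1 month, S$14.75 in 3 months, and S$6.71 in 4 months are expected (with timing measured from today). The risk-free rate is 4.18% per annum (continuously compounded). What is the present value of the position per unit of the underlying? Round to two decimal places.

PV(remaining dividends) I = 4.43·e^(−0.0418·1/12) + 14.75·e^(−0.0418·3/12) + 6.71·e^(−0.0418·4/12) = 25.6284
Current forward F = (S − I)·e^(rT) = (653.67 − 25.6284)·e^(0.0418·6/12) = 628.0416 × 1.021120 = 641.3058
Value (long) = (F − K)·e^(−rT) = (641.3058 − 583.69) × 0.979317 = 56.4241
Short position value = −(long value) = -S$56.42

-S$56.42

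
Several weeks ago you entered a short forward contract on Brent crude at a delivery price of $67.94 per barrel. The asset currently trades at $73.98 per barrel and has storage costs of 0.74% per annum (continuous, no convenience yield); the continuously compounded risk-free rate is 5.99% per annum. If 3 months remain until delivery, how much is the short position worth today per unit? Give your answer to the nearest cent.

Current fair forward for the remaining 3 months: F = S·e^((r + u)·T), (r + u) = 0.0599 + 0.0074 = 0.0673
F = 73.98 · e^(0.0673 × 3/12) = 73.98 × 1.016967 = 75.2352
Value of long forward = (F − K)·e^(−rT) = (75.2352 − 67.94) · e^(−0.0599·3/12)
= 7.2952 × 0.985137 = 7.19
Short position value = −(long value) = -$7.19

-$7.19 per barrel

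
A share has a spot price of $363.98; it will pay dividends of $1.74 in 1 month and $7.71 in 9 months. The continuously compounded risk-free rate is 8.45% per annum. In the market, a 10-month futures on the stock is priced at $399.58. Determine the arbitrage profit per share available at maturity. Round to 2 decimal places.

PV(dividends) I = 1.74·e^(−0.0845·1/12) + 7.71·e^(−0.0845·9/12) = 8.9643
Fair futures F* = (S − I)·e^(rT) = (363.98 − 8.9643)·e^0.070417 = 355.0157 × 1.072956 = 380.9162
Market $399.58 > fair 380.9162: forward overpriced → cash-and-carry (borrow at r, buy the stock and collect the dividends, short the forward).
Profit at T = |F_mkt − F*| = |399.58 − 380.9162| = $18.66 per share

$18.66 per share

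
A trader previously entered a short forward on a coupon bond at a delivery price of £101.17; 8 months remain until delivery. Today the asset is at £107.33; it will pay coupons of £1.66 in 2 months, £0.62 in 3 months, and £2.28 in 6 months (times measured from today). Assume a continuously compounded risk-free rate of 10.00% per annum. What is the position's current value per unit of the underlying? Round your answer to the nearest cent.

PV(remaining coupons) I = 1.66·e^(−0.1000·2/12) + 0.62·e^(−0.1000·3/12) + 2.28·e^(−0.1000·6/12) = 4.4061
Current forward F = (S − I)·e^(rT) = (107.33 − 4.4061)·e^(0.1000·8/12) = 102.9239 × 1.068939 = 110.0194
Value (long) = (F − K)·e^(−rT) = (110.0194 − 101.17) × 0.935507 = 8.2787
Short position value = −(long value) = -£8.28

-£8.28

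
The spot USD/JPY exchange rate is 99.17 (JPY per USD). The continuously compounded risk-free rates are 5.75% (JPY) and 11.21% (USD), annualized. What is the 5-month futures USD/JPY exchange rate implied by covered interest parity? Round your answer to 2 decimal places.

F = S·e^((r_JPY − r_USD)T) = 99.17 · e^((0.0575 − 0.1121) × 5/12)
= 99.17 · e^-0.022750 = 99.17 × 0.977507
F = 96.94 JPY per USD

96.94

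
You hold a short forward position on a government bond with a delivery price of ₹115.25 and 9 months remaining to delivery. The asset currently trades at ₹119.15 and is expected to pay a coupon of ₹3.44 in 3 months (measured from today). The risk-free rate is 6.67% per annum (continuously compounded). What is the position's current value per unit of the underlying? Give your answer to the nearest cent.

PV(remaining coupons) I = 3.44·e^(−0.0667·3/12) = 3.3831
Current forward F = (S − I)·e^(rT) = (119.15 − 3.3831)·e^(0.0667·9/12) = 115.7669 × 1.051297 = 121.7054
Value (long) = (F − K)·e^(−rT) = (121.7054 − 115.25) × 0.951206 = 6.1404
Short position value = −(long value) = -₹6.14

-₹6.14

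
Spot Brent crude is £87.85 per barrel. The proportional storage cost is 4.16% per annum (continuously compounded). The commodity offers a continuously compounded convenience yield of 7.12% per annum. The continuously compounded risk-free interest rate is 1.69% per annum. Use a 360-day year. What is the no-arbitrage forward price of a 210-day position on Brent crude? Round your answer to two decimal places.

£87.20 per barrel

Net carry = r + u − y = 0.0169 + 0.0416 − 0.0712 = -0.0127
F = S·e^((r+u−y)T) = 87.85 · e^(-0.0127 × 210/360) = 87.85 · e^-0.007408
= 87.85 × 0.992619 = £87.20 per barrel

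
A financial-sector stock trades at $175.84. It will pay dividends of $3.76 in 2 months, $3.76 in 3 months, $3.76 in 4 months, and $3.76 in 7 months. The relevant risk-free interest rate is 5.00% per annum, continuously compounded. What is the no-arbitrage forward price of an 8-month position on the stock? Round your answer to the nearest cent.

PV(dividends) I = 3.76·e^(−0.0500·2/12) + 3.76·e^(−0.0500·3/12) + 3.76·e^(−0.0500·4/12) + 3.76·e^(−0.0500·7/12)
I = 3.7288 + 3.7133 + 3.6979 + 3.6519 = 14.7919
F = (S − I)·e^(rT) = (175.84 − 14.7919) · e^(0.0500·8/12)
= 161.0481 · e^0.033333 = 161.0481 × 1.033895 = $166.51

$166.51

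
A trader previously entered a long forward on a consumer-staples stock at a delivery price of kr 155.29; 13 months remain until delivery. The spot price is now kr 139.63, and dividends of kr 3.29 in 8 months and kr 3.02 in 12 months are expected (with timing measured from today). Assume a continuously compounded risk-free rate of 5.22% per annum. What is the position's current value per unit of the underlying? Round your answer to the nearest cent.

-kr 13.17

PV(remaining dividends) I = 3.29·e^(−0.0522·8/12) + 3.02·e^(−0.0522·12/12) = 6.0439
Current forward F = (S − I)·e^(rT) = (139.63 − 6.0439)·e^(0.0522·13/12) = 133.5861 × 1.058180 = 141.3581
Value (long) = (F − K)·e^(−rT) = (141.3581 − 155.29) × 0.945019 = -13.1659
Value = -kr 13.17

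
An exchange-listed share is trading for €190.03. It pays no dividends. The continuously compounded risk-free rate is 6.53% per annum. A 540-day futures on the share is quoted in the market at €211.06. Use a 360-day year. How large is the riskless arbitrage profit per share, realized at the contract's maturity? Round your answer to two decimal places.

Fair futures: F* = S·e^(carry·T), with carry = r = 0.0653
F* = 190.03 · e^(0.0653 × 540/360) = 190.03 · e^0.097950 = 190.03 × 1.102908 = €209.5856
Market €211.06 > fair €209.5856: forward overpriced → cash-and-carry (buy spot, short the forward).
At maturity, profit = |F_mkt − F*| = |211.06 − 209.5856| = €1.47 per share

€1.47 per share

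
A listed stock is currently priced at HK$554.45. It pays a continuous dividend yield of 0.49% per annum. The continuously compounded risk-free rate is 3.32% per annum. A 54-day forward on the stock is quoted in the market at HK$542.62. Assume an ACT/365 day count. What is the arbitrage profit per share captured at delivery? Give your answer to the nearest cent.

Fair forward: F* = S·e^(carry·T), with carry = (r − q) = 0.0332 − 0.0049 = 0.0283
F* = 554.45 · e^(0.0283 × 54/365) = 554.45 · e^0.004187 = 554.45 × 1.004196 = HK$556.7765
Market HK$542.62 < fair HK$556.7765: forward underpriced → reverse cash-and-carry (short spot, go long the forward).
At maturity, profit = |F_mkt − F*| = |542.62 − 556.7765| = HK$14.16 per share

HK$14.16 per share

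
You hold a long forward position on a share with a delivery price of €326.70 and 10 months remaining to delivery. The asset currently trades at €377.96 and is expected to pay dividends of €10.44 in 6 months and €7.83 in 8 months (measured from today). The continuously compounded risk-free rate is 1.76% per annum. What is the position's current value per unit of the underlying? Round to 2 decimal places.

PV(remaining dividends) I = 10.44·e^(−0.0176·6/12) + 7.83·e^(−0.0176·8/12) = 18.0872
Current forward F = (S − I)·e^(rT) = (377.96 − 18.0872)·e^(0.0176·10/12) = 359.8728 × 1.014775 = 365.1899
Value (long) = (F − K)·e^(−rT) = (365.1899 − 326.70) × 0.985440 = 37.9295
Value = €37.93

€37.93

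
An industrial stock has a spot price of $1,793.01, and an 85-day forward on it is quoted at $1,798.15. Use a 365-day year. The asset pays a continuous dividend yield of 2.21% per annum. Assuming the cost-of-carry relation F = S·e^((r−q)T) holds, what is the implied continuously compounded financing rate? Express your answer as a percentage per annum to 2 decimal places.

From F = S·e^((r−q)T): (r − q) = ln(F/S)/T
ln(1798.15/1793.01) = ln(1.002867) = 0.002863
(r − q) = 0.002863 / (85/365) = 0.012294
r = ln(F/S)/T + q = 0.012294 + 0.0221 = 0.034394
r = 3.44%

3.44%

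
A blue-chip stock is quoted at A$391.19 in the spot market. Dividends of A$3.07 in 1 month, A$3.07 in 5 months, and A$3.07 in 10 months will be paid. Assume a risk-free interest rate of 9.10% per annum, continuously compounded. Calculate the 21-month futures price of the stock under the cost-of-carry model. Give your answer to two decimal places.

PV(dividends) I = 3.07·e^(−0.0910·1/12) + 3.07·e^(−0.0910·5/12) + 3.07·e^(−0.0910·10/12)
I = 3.0468 + 2.9558 + 2.8458 = 8.8484
F = (S − I)·e^(rT) = (391.19 − 8.8484) · e^(0.0910·21/12)
= 382.3416 · e^0.159250 = 382.3416 × 1.172631 = A$448.35

A$448.35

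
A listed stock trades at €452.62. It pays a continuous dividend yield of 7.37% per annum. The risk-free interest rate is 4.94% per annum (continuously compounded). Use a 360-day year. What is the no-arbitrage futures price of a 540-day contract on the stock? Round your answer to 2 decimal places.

€436.42

F = S·e^((r − q)T) = 452.62 · e^((0.0494 − 0.0737) × 540/360)
= 452.62 · e^-0.036450 = 452.62 × 0.964206
F = €436.42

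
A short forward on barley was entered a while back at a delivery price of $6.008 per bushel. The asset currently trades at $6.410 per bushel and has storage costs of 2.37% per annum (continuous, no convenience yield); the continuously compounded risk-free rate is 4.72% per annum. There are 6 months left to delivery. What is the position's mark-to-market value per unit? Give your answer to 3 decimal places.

-$0.619 per bushel

Current fair forward for the remaining 6 months: F = S·e^((r + u)·T), (r + u) = 0.0472 + 0.0237 = 0.0709
F = 6.410 · e^(0.0709 × 6/12) = 6.410 × 1.036086 = 6.6413
Value of long forward = (F − K)·e^(−rT) = (6.6413 − 6.008) · e^(−0.0472·6/12)
= 0.6333 × 0.976676 = 0.619
Short position value = −(long value) = -$0.619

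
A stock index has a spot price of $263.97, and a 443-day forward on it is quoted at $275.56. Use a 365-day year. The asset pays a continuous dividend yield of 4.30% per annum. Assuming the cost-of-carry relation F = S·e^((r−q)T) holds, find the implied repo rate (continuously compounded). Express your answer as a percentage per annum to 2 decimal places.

From F = S·e^((r−q)T): (r − q) = ln(F/S)/T
ln(275.56/263.97) = ln(1.043907) = 0.042970
(r − q) = 0.042970 / (443/365) = 0.035404
r = ln(F/S)/T + q = 0.035404 + 0.0430 = 0.078404
r = 7.84%

7.84%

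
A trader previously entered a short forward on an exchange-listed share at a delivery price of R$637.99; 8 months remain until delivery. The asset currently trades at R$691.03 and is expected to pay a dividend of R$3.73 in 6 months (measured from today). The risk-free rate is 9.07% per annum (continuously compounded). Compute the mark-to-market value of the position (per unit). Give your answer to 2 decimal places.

-R$86.91

PV(remaining dividends) I = 3.73·e^(−0.0907·6/12) = 3.5646
Current forward F = (S − I)·e^(rT) = (691.03 − 3.5646)·e^(0.0907·8/12) = 687.4654 × 1.062332 = 730.3165
Value (long) = (F − K)·e^(−rT) = (730.3165 − 637.99) × 0.941325 = 86.9092
Short position value = −(long value) = -R$86.91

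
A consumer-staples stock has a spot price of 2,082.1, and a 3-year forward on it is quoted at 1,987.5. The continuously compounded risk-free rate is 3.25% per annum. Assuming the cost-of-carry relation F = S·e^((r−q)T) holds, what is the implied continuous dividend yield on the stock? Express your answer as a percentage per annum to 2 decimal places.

4.80%

From F = S·e^((r−q)T): (r − q) = ln(F/S)/T
ln(1987.5/2082.1) = ln(0.954565) = -0.046500
(r − q) = -0.046500 / (3) = -0.015500
q = r − ln(F/S)/T = 0.0325 + 0.015500 = 0.048000
q = 4.80%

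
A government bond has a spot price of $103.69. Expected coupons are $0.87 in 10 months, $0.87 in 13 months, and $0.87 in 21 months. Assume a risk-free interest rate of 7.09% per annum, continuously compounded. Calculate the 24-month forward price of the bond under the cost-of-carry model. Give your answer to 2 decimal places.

$116.73

PV(coupons) I = 0.87·e^(−0.0709·10/12) + 0.87·e^(−0.0709·13/12) + 0.87·e^(−0.0709·21/12)
I = 0.8201 + 0.8057 + 0.7685 = 2.3943
F = (S − I)·e^(rT) = (103.69 − 2.3943) · e^(0.0709·24/12)
= 101.2957 · e^0.141800 = 101.2957 × 1.152346 = $116.73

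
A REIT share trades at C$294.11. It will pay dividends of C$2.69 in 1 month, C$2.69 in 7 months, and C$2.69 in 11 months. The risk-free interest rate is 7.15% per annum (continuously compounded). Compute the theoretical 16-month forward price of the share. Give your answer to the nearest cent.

PV(dividends) I = 2.69·e^(−0.0715·1/12) + 2.69·e^(−0.0715·7/12) + 2.69·e^(−0.0715·11/12)
I = 2.6740 + 2.5801 + 2.5193 = 7.7734
F = (S − I)·e^(rT) = (294.11 − 7.7734) · e^(0.0715·16/12)
= 286.3366 · e^0.095333 = 286.3366 × 1.100025 = C$314.98

C$314.98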